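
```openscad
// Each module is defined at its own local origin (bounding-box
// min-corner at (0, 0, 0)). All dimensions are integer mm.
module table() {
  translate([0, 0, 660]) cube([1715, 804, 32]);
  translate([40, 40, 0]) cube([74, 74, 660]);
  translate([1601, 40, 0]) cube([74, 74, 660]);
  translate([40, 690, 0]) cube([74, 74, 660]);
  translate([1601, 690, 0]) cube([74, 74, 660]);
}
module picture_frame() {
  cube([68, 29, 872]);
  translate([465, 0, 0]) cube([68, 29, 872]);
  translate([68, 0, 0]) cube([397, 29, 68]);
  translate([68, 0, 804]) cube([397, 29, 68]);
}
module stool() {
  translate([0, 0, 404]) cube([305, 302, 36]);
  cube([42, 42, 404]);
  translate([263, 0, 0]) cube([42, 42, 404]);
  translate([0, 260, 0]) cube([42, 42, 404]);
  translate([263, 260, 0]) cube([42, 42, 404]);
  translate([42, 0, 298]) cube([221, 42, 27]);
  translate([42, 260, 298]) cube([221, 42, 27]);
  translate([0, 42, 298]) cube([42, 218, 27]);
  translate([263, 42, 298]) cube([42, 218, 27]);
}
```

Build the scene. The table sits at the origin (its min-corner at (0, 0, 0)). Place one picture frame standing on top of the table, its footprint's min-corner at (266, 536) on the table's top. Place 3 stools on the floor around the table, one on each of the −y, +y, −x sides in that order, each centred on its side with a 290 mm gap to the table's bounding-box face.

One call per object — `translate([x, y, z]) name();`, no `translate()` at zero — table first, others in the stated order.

table();
translate([266, 536, 692]) picture_frame();
translate([705, -592, 0]) stool();
translate([705, 1094, 0]) stool();
translate([-595, 251, 0]) stool();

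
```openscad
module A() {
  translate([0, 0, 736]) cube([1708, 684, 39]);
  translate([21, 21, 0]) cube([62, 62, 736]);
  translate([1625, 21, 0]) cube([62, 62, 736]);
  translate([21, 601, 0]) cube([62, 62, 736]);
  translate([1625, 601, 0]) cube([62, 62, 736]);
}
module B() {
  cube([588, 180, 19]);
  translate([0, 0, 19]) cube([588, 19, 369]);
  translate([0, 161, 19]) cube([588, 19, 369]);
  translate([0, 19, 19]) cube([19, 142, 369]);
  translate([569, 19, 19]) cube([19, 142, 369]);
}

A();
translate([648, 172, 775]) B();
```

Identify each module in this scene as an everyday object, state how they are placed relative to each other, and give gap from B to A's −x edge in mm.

The open box's min-x is at 648; the table's min-x is 0; gap = 648 mm.

A is a table. B is an open box. The open box is on top of the table. The gap from the open box to the table's −x edge is 648 mm.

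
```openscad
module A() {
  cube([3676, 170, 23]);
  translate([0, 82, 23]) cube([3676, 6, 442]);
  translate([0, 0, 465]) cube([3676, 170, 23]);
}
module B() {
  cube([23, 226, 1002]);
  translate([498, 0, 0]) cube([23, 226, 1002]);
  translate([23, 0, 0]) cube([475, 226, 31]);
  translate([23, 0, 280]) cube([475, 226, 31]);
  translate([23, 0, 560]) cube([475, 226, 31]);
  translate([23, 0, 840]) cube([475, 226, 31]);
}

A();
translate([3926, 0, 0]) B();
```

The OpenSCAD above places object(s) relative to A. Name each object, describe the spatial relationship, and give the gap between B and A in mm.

The bookshelf's nearest face is 250 mm from the I-beam's +x face.

A is an I-beam. B is a bookshelf. The bookshelf is on the floor beside the I-beam on its +x side. The gap between the bookshelf and the I-beam is 250 mm.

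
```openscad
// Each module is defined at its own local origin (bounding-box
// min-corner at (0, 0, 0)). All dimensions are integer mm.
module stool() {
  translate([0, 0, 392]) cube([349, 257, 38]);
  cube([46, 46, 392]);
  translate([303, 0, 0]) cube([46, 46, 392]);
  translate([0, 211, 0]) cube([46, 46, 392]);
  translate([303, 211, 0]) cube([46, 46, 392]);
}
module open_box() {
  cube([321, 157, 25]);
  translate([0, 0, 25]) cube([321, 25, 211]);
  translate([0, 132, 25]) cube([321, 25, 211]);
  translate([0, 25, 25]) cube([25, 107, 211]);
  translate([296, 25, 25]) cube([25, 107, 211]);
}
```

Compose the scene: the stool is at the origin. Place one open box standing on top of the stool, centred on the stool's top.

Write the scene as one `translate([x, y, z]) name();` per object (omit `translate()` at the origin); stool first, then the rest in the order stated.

stool();
translate([14, 50, 430]) open_box();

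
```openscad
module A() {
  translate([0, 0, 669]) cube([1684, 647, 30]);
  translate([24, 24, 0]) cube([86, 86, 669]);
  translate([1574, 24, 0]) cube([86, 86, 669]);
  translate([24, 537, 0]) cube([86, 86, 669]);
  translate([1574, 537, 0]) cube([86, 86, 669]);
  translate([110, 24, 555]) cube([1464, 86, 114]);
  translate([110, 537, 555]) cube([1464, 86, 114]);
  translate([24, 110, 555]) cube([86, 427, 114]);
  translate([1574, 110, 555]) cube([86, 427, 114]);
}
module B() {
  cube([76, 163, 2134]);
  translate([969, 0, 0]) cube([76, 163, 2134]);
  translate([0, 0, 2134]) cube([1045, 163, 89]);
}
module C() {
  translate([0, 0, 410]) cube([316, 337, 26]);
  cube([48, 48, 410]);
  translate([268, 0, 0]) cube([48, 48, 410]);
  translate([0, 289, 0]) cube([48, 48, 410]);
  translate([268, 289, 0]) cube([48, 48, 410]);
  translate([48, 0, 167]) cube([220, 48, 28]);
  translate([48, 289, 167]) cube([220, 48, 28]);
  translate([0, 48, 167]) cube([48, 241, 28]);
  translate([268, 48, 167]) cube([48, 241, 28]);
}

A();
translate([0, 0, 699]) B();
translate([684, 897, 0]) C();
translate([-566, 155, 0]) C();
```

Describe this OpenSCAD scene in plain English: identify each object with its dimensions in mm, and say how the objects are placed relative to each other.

A is a table: top 1684 mm (x) × 647 mm (y), 30 mm thick, upper face at z = 699 mm, on four 86×86 mm square legs, each inset 24 mm from the nearest pair of top edges, running from z = 0 to the bottom of the top. Four apron rails, 86 mm thick and 114 mm tall, run between adjacent legs with their top edges flush with the underside of the top and their outer faces flush with the legs' outer faces.

B is a door frame. The clear opening is 893 mm wide and 2134 mm high. Two 76 mm wide jambs, 163 mm deep, stand either side of the opening from the floor to the top of the opening. A 89 mm thick head sits across the top of both jambs, spanning the full outside width of the frame.

C is a simple wooden stool: a rectangular seat 316 mm (x) by 337 mm (y), 26 mm thick, top face at z = 436 mm, on four square legs, each 48×48 mm in cross-section. The legs rest on z = 0, each flush with a corner of the seat. Four stretchers, 48 mm wide and 28 mm tall, connect adjacent legs with their undersides at z = 167 mm, each running between the inner faces of the legs it joins and aligned with the legs' outer faces on the other axis.

The door frame is on top of the table. Two stools sit around the table at the +y, −x sides.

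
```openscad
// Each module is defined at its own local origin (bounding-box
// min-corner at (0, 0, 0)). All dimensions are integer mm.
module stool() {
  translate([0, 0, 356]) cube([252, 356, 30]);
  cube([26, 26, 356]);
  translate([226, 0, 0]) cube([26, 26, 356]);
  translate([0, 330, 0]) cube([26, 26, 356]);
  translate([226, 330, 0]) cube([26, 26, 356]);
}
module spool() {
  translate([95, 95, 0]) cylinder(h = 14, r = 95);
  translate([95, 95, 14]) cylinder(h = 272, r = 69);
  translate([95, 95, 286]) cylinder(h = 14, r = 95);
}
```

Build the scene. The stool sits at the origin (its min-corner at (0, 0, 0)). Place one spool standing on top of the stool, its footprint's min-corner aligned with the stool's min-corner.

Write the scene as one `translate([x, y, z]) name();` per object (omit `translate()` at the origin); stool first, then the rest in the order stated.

stool();
translate([0, 0, 386]) spool();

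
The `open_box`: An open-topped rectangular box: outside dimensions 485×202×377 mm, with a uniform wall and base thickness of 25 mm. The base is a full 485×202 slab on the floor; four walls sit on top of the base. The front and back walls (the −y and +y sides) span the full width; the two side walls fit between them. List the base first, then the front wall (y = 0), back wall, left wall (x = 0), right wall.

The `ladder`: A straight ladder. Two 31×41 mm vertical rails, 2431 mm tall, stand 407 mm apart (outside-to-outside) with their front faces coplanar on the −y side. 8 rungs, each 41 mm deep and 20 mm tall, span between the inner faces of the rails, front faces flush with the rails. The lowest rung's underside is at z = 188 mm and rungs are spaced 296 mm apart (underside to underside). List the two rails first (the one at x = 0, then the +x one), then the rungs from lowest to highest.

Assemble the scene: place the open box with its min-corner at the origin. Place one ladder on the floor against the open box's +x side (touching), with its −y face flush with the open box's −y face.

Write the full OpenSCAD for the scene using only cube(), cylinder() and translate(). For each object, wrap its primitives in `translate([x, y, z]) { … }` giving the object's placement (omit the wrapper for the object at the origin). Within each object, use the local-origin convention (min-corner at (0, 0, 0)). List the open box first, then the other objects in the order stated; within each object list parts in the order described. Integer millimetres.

cube([485, 202, 25]);
translate([0, 0, 25]) cube([485, 25, 352]);
translate([0, 177, 25]) cube([485, 25, 352]);
translate([0, 25, 25]) cube([25, 152, 352]);
translate([460, 25, 25]) cube([25, 152, 352]);
translate([485, 0, 0]) {
  cube([31, 41, 2431]);
  translate([376, 0, 0]) cube([31, 41, 2431]);
  translate([31, 0, 188]) cube([345, 41, 20]);
  translate([31, 0, 484]) cube([345, 41, 20]);
  translate([31, 0, 780]) cube([345, 41, 20]);
  translate([31, 0, 1076]) cube([345, 41, 20]);
  translate([31, 0, 1372]) cube([345, 41, 20]);
  translate([31, 0, 1668]) cube([345, 41, 20]);
  translate([31, 0, 1964]) cube([345, 41, 20]);
  translate([31, 0, 2260]) cube([345, 41, 20]);
}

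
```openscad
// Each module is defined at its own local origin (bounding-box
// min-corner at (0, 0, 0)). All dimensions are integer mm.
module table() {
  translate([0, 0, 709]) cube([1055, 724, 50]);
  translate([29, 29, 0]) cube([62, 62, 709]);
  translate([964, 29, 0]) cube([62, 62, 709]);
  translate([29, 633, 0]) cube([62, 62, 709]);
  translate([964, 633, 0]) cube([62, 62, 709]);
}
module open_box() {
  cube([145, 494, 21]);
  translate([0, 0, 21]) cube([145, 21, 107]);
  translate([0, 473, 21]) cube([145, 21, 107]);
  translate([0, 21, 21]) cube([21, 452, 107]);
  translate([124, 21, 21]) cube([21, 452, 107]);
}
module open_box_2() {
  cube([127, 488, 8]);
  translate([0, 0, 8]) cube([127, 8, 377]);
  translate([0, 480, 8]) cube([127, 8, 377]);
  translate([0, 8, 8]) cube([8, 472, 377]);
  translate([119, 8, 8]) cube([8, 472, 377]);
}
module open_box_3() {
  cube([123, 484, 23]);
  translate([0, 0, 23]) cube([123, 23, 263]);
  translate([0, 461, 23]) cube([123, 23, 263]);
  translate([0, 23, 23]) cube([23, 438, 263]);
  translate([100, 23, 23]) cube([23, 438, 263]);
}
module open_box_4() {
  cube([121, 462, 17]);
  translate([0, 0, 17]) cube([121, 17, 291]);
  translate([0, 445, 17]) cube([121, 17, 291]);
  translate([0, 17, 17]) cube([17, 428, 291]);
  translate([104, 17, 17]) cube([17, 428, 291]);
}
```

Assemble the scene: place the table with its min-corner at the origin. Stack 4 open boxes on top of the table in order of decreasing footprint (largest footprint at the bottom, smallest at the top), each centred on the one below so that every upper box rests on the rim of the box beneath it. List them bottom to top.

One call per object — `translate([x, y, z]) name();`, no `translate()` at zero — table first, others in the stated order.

table();
translate([455, 115, 759]) open_box();
translate([464, 118, 887]) open_box_2();
translate([466, 120, 1272]) open_box_3();
translate([467, 131, 1558]) open_box_4();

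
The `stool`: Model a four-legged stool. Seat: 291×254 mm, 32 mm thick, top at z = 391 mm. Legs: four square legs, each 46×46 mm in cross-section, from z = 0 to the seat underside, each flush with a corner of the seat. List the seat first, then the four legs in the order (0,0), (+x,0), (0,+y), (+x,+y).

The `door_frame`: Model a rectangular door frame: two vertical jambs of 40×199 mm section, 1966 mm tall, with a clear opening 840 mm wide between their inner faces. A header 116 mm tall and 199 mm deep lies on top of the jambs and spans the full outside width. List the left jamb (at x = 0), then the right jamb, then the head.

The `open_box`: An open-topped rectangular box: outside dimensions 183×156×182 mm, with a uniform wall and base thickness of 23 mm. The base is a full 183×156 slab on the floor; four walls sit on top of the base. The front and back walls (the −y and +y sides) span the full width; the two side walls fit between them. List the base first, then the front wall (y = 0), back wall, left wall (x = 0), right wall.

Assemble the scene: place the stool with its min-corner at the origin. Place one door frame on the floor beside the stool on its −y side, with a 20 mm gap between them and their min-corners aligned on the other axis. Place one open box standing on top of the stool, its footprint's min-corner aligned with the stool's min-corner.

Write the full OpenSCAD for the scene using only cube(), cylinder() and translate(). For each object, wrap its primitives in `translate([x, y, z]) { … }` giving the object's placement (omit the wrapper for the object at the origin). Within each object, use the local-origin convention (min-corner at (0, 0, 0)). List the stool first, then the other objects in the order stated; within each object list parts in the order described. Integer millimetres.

translate([0, 0, 359]) cube([291, 254, 32]);
cube([46, 46, 359]);
translate([245, 0, 0]) cube([46, 46, 359]);
translate([0, 208, 0]) cube([46, 46, 359]);
translate([245, 208, 0]) cube([46, 46, 359]);
translate([0, -219, 0]) {
  cube([40, 199, 1966]);
  translate([880, 0, 0]) cube([40, 199, 1966]);
  translate([0, 0, 1966]) cube([920, 199, 116]);
}
translate([0, 0, 391]) {
  cube([183, 156, 23]);
  translate([0, 0, 23]) cube([183, 23, 159]);
  translate([0, 133, 23]) cube([183, 23, 159]);
  translate([0, 23, 23]) cube([23, 110, 159]);
  translate([160, 23, 23]) cube([23, 110, 159]);
}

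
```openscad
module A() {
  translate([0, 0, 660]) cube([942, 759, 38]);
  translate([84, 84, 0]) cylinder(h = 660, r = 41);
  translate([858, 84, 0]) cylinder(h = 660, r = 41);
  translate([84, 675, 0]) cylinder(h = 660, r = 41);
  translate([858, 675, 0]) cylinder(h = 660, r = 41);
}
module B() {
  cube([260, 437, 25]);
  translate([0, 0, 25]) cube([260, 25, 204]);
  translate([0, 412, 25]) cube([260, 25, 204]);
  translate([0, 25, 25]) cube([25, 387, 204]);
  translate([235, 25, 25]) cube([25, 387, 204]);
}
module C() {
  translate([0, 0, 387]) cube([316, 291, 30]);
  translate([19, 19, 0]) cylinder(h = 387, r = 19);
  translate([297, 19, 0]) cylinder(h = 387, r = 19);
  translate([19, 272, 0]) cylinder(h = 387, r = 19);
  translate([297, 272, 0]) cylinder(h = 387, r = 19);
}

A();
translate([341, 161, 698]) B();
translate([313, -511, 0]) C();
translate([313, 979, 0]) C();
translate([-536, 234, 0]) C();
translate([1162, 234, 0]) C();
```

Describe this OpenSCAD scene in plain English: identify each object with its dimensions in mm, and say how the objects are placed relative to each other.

A is a table with a 942×759 mm rectangular top, 38 mm thick, top surface at z = 698 mm, supported by four round legs of 82 mm diameter, each leg's bounding box inset 43 mm from the nearest pair of top edges, running from the floor.

B is an open-topped rectangular box: outside dimensions 260×437×229 mm, with a uniform wall and base thickness of 25 mm. The base is a full 260×437 slab on the floor; four walls sit on top of the base. The front and back walls (the −y and +y sides) span the full width; the two side walls fit between them.

C is a four-legged stool. The seat is 316×291 mm, 30 mm thick, top at z = 417 mm. It stands on four round legs, each 38 mm in diameter, from z = 0 to the seat underside, each leg's axis is inset half a diameter from the nearest pair of seat edges (so the leg's bounding box is flush with the corner).

The open box is on top of the table, centred. Four stools sit around the table at the −y, +y, −x, +x sides.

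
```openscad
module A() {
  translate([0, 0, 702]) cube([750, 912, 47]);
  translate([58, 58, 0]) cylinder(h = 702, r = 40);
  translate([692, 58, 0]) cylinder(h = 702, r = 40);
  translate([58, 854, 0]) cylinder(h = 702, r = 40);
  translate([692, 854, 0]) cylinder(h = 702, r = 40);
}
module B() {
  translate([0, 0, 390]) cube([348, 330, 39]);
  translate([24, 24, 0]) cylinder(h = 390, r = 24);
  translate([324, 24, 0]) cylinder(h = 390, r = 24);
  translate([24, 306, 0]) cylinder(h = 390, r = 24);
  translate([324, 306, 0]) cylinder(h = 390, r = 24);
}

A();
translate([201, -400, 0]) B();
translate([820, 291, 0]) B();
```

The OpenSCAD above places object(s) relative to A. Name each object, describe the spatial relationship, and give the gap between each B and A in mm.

A is a table. B is a stool. Two stools sit around the table at the −y, +x sides. The gap between each stool and the table is 70 mm.

Each stool's nearest face is 70 mm from the table's bounding box.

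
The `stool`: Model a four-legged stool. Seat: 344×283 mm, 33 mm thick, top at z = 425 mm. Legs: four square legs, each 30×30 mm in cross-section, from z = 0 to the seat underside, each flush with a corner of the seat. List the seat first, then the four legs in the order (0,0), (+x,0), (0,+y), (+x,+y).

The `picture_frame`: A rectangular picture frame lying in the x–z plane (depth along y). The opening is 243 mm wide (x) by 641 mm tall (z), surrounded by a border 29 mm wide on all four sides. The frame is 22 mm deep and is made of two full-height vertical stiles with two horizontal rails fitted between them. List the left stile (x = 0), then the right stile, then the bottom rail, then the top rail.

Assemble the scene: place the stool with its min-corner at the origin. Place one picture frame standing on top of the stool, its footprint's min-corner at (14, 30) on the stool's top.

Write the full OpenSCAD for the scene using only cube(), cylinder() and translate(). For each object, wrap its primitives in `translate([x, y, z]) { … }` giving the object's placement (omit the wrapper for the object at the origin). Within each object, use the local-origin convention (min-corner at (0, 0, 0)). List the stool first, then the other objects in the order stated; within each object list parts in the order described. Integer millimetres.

translate([0, 0, 392]) cube([344, 283, 33]);
cube([30, 30, 392]);
translate([314, 0, 0]) cube([30, 30, 392]);
translate([0, 253, 0]) cube([30, 30, 392]);
translate([314, 253, 0]) cube([30, 30, 392]);
translate([14, 30, 425]) {
  cube([29, 22, 699]);
  translate([272, 0, 0]) cube([29, 22, 699]);
  translate([29, 0, 0]) cube([243, 22, 29]);
  translate([29, 0, 670]) cube([243, 22, 29]);
}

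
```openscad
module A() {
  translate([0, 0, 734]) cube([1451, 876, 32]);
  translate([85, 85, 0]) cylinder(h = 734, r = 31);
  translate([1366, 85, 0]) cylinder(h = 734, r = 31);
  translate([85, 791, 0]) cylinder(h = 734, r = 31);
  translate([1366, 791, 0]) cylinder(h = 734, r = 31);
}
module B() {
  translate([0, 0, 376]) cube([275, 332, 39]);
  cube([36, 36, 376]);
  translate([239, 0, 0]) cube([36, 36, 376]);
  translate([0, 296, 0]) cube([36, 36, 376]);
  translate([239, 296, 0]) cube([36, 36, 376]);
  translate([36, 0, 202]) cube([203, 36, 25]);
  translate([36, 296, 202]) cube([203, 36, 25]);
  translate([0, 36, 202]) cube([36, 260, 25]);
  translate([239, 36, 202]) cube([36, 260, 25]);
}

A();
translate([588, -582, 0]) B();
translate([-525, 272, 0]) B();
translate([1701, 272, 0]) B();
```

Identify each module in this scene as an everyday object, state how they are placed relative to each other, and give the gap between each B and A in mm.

A is a table. B is a stool. Three stools sit around the table at the −y, −x, +x sides. The gap between each stool and the table is 250 mm.

Each stool's nearest face is 250 mm from the table's bounding box.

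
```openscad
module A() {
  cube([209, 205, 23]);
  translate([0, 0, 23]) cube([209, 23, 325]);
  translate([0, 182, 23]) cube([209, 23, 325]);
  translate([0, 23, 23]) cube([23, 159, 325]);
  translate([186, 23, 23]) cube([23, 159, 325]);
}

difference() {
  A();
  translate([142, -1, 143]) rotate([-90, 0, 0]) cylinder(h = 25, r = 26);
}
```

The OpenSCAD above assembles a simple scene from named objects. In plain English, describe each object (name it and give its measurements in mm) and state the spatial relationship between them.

A is an open-topped rectangular box: outside dimensions 209×205×348 mm, with a uniform wall and base thickness of 23 mm. The base is a full 209×205 slab on the floor; four walls sit on top of the base. The front and back walls (the −y and +y sides) span the full width; the two side walls fit between them.

The open box has a circular hole of radius 26 mm through its front wall, centred at (x = 142, z = 143).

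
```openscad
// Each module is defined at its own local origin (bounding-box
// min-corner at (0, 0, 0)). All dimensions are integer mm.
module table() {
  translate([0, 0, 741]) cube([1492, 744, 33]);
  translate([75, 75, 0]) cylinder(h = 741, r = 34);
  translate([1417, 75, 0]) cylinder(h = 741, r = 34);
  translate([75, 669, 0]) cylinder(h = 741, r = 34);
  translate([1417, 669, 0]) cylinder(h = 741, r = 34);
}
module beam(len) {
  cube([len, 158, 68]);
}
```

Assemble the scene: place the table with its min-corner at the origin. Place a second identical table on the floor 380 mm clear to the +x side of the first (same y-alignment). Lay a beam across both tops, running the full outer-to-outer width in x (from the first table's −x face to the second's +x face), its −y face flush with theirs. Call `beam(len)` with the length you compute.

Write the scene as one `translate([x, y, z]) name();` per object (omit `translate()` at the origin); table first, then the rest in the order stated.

table();
translate([1872, 0, 0]) table();
translate([0, 0, 774]) beam(3364);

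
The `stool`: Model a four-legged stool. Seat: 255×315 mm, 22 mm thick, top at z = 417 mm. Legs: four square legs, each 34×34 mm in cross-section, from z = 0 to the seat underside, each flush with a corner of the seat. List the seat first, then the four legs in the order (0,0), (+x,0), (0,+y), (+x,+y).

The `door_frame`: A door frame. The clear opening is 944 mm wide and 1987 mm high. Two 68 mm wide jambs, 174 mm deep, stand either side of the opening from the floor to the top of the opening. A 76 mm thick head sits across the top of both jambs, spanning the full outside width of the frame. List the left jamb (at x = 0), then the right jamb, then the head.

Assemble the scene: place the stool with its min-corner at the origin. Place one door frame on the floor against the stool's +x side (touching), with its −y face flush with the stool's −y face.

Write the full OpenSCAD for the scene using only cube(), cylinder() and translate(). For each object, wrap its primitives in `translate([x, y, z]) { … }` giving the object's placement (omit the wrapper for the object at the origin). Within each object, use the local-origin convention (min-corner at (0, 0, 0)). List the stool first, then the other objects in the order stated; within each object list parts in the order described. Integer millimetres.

translate([0, 0, 395]) cube([255, 315, 22]);
cube([34, 34, 395]);
translate([221, 0, 0]) cube([34, 34, 395]);
translate([0, 281, 0]) cube([34, 34, 395]);
translate([221, 281, 0]) cube([34, 34, 395]);
translate([255, 0, 0]) {
  cube([68, 174, 1987]);
  translate([1012, 0, 0]) cube([68, 174, 1987]);
  translate([0, 0, 1987]) cube([1080, 174, 76]);
}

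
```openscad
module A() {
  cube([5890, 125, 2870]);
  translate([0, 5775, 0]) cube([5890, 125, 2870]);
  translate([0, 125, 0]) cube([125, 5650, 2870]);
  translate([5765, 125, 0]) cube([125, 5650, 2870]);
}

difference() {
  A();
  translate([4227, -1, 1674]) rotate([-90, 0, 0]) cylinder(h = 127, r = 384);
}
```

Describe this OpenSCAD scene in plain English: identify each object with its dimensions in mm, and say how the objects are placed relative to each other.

A is a box-shaped house frame (walls only): outside footprint 5890×5900 mm, wall height 2870 mm, wall thickness 125 mm. The two y-facing walls run the full x-width; the two x-facing walls fit between the inner faces of the y-facing walls.

The house frame has a circular hole of radius 384 mm through its front wall, centred at (x = 4227, z = 1674).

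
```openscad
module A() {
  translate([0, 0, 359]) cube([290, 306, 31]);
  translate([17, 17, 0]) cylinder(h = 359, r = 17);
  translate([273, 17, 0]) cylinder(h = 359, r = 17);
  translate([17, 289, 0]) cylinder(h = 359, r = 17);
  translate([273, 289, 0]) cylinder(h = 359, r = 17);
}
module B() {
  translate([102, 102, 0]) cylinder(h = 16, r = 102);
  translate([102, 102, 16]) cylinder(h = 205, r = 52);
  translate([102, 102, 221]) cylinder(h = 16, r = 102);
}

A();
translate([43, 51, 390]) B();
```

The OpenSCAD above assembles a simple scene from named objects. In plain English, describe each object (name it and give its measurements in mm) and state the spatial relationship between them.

A is a simple wooden stool: a rectangular seat 290 mm (x) by 306 mm (y), 31 mm thick, top face at z = 390 mm, on four round legs, each 34 mm in diameter. The legs rest on z = 0, each leg's axis is inset half a diameter from the nearest pair of seat edges (so the leg's bounding box is flush with the corner).

B is a spool: two coaxial disc flanges of radius 102 mm and thickness 16 mm, joined by a core cylinder of radius 52 mm and height 205 mm. The lower flange rests on z = 0 and the three cylinders share a vertical axis.

The spool is on top of the stool, centred.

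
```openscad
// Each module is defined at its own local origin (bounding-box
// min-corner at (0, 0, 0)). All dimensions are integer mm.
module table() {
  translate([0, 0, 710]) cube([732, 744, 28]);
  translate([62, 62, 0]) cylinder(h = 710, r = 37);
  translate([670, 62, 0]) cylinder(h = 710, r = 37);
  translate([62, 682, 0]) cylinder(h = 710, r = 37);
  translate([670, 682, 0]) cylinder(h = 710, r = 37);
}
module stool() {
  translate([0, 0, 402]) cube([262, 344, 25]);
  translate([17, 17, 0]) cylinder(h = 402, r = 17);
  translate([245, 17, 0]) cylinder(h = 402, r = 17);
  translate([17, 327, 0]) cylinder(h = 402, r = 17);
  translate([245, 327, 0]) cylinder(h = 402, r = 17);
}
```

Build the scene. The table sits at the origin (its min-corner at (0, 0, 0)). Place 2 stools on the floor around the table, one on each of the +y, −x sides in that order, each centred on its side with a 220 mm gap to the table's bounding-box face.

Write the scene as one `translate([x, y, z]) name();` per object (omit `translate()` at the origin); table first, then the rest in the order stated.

table();
translate([235, 964, 0]) stool();
translate([-482, 200, 0]) stool();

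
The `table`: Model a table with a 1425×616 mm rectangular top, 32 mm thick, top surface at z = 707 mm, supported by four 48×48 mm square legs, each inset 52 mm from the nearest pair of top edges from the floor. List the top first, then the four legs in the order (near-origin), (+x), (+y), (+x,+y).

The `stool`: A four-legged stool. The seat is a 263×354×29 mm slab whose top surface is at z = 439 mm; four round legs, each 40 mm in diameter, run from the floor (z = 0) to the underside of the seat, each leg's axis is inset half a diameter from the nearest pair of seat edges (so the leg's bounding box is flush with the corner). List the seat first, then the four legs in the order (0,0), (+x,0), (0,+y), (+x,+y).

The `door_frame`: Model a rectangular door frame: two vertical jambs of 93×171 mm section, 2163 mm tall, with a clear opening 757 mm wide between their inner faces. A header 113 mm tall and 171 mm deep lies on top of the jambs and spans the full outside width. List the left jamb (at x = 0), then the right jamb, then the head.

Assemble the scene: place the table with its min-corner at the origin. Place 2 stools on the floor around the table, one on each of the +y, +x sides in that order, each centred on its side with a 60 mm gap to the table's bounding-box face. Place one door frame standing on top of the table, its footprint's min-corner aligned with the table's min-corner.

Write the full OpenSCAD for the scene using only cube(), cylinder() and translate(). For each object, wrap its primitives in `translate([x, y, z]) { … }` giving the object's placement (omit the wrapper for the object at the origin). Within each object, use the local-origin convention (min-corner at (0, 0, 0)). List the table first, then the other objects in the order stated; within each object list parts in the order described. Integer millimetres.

translate([0, 0, 675]) cube([1425, 616, 32]);
translate([52, 52, 0]) cube([48, 48, 675]);
translate([1325, 52, 0]) cube([48, 48, 675]);
translate([52, 516, 0]) cube([48, 48, 675]);
translate([1325, 516, 0]) cube([48, 48, 675]);
translate([581, 676, 0]) {
  translate([0, 0, 410]) cube([263, 354, 29]);
  translate([20, 20, 0]) cylinder(h = 410, r = 20);
  translate([243, 20, 0]) cylinder(h = 410, r = 20);
  translate([20, 334, 0]) cylinder(h = 410, r = 20);
  translate([243, 334, 0]) cylinder(h = 410, r = 20);
}
translate([1485, 131, 0]) {
  translate([0, 0, 410]) cube([263, 354, 29]);
  translate([20, 20, 0]) cylinder(h = 410, r = 20);
  translate([243, 20, 0]) cylinder(h = 410, r = 20);
  translate([20, 334, 0]) cylinder(h = 410, r = 20);
  translate([243, 334, 0]) cylinder(h = 410, r = 20);
}
translate([0, 0, 707]) {
  cube([93, 171, 2163]);
  translate([850, 0, 0]) cube([93, 171, 2163]);
  translate([0, 0, 2163]) cube([943, 171, 113]);
}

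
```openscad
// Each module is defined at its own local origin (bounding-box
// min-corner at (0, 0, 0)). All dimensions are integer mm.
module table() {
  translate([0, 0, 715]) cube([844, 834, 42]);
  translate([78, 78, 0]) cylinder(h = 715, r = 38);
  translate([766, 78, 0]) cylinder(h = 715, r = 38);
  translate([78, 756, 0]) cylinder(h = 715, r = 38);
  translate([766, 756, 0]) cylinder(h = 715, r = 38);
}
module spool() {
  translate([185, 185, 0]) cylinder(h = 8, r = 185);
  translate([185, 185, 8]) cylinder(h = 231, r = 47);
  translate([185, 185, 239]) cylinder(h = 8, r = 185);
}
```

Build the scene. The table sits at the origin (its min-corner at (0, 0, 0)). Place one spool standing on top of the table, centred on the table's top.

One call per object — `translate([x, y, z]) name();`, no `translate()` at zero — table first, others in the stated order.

table();
translate([237, 232, 757]) spool();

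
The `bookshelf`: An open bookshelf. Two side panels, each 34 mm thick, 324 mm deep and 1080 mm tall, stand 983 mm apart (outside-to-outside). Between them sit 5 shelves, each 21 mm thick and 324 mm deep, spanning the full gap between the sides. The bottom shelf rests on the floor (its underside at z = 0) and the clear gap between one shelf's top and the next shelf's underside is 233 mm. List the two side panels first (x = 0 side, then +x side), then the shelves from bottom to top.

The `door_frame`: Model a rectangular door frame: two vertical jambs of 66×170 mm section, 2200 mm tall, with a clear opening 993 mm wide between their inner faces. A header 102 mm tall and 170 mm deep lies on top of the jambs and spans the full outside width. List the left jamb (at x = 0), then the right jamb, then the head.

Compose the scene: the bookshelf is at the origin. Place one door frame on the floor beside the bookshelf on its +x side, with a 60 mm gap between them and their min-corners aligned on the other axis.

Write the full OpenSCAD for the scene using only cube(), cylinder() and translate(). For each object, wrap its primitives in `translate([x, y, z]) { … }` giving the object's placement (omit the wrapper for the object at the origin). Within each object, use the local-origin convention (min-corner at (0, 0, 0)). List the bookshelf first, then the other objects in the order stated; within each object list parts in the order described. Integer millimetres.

cube([34, 324, 1080]);
translate([949, 0, 0]) cube([34, 324, 1080]);
translate([34, 0, 0]) cube([915, 324, 21]);
translate([34, 0, 254]) cube([915, 324, 21]);
translate([34, 0, 508]) cube([915, 324, 21]);
translate([34, 0, 762]) cube([915, 324, 21]);
translate([34, 0, 1016]) cube([915, 324, 21]);
translate([1043, 0, 0]) {
  cube([66, 170, 2200]);
  translate([1059, 0, 0]) cube([66, 170, 2200]);
  translate([0, 0, 2200]) cube([1125, 170, 102]);
}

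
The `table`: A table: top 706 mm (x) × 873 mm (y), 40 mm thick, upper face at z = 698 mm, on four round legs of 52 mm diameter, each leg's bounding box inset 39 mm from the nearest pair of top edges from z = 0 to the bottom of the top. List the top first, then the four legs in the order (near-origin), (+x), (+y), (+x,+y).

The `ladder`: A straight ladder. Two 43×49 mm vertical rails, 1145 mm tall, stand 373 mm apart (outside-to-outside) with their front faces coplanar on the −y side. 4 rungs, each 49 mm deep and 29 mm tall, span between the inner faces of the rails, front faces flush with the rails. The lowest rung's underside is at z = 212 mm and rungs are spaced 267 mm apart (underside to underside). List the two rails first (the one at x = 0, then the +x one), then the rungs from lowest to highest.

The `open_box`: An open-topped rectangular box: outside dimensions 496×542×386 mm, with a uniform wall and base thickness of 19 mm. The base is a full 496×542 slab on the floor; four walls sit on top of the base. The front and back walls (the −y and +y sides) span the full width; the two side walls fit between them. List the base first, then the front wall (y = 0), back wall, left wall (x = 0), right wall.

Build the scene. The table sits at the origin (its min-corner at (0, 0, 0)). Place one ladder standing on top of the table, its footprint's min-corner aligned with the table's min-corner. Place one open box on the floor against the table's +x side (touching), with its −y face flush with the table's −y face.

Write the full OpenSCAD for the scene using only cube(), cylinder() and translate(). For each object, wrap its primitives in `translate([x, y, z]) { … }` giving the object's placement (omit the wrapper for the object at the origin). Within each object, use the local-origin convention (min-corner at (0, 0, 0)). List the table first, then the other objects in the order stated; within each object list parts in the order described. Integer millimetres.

translate([0, 0, 658]) cube([706, 873, 40]);
translate([65, 65, 0]) cylinder(h = 658, r = 26);
translate([641, 65, 0]) cylinder(h = 658, r = 26);
translate([65, 808, 0]) cylinder(h = 658, r = 26);
translate([641, 808, 0]) cylinder(h = 658, r = 26);
translate([0, 0, 698]) {
  cube([43, 49, 1145]);
  translate([330, 0, 0]) cube([43, 49, 1145]);
  translate([43, 0, 212]) cube([287, 49, 29]);
  translate([43, 0, 479]) cube([287, 49, 29]);
  translate([43, 0, 746]) cube([287, 49, 29]);
  translate([43, 0, 1013]) cube([287, 49, 29]);
}
translate([706, 0, 0]) {
  cube([496, 542, 19]);
  translate([0, 0, 19]) cube([496, 19, 367]);
  translate([0, 523, 19]) cube([496, 19, 367]);
  translate([0, 19, 19]) cube([19, 504, 367]);
  translate([477, 19, 19]) cube([19, 504, 367]);
}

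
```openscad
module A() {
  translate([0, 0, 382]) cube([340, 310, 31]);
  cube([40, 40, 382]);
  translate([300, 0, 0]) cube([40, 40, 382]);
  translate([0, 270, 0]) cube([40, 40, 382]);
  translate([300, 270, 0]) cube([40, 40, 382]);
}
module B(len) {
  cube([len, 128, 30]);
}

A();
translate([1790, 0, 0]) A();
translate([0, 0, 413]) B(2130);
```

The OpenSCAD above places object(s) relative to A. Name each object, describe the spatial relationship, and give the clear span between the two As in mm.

A is a stool. B is a beam. A beam spans the tops of two stools. The clear span between the two stools is 1450 mm.

Second stool starts at x = 1790; first ends at x = 340; clear span = 1790 − 340 = 1450 mm.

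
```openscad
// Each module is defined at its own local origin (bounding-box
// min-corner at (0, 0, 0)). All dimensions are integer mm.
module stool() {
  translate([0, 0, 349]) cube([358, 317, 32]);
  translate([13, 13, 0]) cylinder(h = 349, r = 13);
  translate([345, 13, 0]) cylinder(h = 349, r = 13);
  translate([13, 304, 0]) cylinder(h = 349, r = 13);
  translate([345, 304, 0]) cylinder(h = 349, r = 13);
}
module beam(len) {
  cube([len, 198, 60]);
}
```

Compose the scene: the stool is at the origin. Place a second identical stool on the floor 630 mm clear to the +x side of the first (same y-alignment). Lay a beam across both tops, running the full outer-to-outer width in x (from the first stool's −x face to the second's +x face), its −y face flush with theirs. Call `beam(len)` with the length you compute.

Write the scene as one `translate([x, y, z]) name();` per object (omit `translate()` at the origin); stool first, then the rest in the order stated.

stool();
translate([988, 0, 0]) stool();
translate([0, 0, 381]) beam(1346);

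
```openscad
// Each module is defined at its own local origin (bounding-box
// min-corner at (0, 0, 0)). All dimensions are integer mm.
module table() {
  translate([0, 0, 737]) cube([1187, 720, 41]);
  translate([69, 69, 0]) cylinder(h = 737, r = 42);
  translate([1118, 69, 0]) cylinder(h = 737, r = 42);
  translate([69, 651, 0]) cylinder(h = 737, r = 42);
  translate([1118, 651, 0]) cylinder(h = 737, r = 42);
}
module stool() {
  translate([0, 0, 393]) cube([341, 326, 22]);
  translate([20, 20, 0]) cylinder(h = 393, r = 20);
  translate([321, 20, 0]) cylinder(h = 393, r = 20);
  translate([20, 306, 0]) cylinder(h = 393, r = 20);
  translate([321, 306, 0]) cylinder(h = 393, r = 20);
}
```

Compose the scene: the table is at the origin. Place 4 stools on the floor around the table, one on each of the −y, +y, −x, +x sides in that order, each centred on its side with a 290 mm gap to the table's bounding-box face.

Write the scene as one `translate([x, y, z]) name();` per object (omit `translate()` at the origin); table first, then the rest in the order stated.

table();
translate([423, -616, 0]) stool();
translate([423, 1010, 0]) stool();
translate([-631, 197, 0]) stool();
translate([1477, 197, 0]) stool();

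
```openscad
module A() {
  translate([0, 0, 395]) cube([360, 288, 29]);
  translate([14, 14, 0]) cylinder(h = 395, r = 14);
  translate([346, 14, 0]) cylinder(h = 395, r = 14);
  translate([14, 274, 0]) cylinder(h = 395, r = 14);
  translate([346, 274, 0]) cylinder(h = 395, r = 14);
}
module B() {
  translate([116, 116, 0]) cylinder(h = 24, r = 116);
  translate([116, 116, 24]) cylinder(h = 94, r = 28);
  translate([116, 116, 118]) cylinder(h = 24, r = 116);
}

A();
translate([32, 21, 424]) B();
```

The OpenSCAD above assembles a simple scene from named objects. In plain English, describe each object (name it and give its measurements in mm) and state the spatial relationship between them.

A is a simple wooden stool: a rectangular seat 360 mm (x) by 288 mm (y), 29 mm thick, top face at z = 424 mm, on four round legs, each 28 mm in diameter. The legs rest on z = 0, each leg's axis is inset half a diameter from the nearest pair of seat edges (so the leg's bounding box is flush with the corner).

B is a spool: two coaxial disc flanges of radius 116 mm and thickness 24 mm, joined by a core cylinder of radius 28 mm and height 94 mm. The lower flange rests on z = 0 and the three cylinders share a vertical axis.

The spool is on top of the stool.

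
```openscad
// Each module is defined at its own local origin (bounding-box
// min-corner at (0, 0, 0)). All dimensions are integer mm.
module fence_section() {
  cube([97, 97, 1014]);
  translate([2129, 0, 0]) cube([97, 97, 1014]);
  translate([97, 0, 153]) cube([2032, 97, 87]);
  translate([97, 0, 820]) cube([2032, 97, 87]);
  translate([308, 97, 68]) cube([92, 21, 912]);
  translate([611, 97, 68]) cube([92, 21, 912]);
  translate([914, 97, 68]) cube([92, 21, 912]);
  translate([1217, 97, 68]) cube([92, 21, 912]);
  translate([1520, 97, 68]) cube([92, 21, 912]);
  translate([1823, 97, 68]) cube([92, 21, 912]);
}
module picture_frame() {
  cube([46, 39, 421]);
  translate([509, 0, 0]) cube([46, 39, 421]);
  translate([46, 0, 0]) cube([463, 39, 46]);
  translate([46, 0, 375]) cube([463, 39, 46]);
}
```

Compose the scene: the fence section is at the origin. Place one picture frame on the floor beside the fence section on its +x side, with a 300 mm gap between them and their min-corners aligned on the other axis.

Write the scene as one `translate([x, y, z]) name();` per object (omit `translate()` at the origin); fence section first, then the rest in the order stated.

fence_section();
translate([2526, 0, 0]) picture_frame();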